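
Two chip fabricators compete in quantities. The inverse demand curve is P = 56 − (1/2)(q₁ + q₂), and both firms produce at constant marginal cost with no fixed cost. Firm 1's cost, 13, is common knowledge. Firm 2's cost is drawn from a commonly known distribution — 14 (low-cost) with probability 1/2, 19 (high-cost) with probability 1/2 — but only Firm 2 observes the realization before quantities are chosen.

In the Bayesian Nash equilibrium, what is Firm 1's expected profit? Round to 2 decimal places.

480.50

Type-c best response for Firm 2: q₂(c) = (56 − c) − q₁/2.
Firm 1 maximizes expected profit; its first-order condition is 56 − q₁ − (1/2)E[q₂] − 13 = 0.
Substituting E[q₂] and solving: E[c₂] = 16.5, so q₁ = (56 − 2·13 + 16.5)/(3/2) = 31.
E[P] = 56 − (1/2)·(q₁ + E[q₂]) = 28.5; Firm 1's expected profit = (E[P] − 13)·q₁ = (28.5 − 13)·31 = 480.5.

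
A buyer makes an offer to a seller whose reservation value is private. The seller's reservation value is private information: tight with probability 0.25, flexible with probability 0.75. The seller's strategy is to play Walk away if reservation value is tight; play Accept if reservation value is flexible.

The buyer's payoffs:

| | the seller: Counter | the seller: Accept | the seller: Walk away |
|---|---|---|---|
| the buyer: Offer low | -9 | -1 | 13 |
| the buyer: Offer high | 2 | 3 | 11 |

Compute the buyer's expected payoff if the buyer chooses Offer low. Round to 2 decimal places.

2.50

E[Offer low] = 0.25·13 + 0.75·(-1) = 3.25 + (-0.75) = 2.5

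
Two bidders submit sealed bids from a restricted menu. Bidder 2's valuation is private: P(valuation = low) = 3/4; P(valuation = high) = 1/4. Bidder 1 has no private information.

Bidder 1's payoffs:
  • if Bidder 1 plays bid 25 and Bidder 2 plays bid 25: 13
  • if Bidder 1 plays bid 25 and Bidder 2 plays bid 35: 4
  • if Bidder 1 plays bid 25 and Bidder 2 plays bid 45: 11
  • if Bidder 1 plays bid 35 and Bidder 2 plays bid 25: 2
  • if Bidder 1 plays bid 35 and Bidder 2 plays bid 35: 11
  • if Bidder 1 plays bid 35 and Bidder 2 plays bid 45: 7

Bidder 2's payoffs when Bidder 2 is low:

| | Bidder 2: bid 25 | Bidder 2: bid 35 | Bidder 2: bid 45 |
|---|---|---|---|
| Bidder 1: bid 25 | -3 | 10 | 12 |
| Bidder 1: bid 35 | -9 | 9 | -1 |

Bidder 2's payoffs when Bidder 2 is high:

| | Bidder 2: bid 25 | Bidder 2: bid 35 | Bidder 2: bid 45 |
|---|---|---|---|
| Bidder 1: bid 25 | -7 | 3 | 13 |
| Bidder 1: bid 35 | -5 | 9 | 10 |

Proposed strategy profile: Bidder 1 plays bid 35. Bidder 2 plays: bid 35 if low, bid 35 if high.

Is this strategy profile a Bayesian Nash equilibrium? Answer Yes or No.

Bidder 1 plays bid 35: E[bid 35] = 3/4·(11) + 1/4·(11) = 11; E[bid 25] = 4. Best-responding. ✓
Bidder 2 (valuation low), facing bid 35: bid 25 gives -9, bid 35 gives 9, bid 45 gives -1. Proposed bid 35 is best. ✓
Bidder 2 (valuation high), facing bid 35: bid 25 gives -5, bid 35 gives 9, bid 45 gives 10. Proposed bid 35 is not best — profitable deviation exists. ✗

No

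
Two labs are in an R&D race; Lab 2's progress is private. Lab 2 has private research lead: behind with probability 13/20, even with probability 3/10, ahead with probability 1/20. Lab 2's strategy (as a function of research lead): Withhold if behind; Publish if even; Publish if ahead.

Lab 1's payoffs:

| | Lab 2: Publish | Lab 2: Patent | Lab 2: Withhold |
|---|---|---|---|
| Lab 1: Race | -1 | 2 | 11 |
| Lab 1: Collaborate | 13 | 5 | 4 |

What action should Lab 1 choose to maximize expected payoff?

Collaborate

Compute Lab 1's expected payoff for each action, taking the expectation over Lab 2's type.
E[Race] = 13/20·(11) + 3/10·(-1) + 1/20·(-1) = 34/5
E[Collaborate] = 13/20·(4) + 3/10·(13) + 1/20·(13) = 143/20
Best response: Collaborate (143/20 is the largest).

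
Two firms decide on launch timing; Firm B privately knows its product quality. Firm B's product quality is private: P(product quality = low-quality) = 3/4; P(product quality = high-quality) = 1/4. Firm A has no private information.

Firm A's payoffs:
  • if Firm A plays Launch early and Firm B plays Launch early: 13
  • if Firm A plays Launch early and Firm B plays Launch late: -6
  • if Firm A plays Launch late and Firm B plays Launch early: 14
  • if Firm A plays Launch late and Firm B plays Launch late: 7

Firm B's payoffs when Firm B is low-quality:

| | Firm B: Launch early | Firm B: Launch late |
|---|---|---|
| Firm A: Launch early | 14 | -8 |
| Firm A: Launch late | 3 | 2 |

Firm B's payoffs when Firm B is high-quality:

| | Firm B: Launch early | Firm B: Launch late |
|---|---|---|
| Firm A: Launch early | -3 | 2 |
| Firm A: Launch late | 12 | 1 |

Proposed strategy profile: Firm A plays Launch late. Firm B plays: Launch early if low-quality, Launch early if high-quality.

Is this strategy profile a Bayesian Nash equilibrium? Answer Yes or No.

A profile is a BNE iff every type of every player is best-responding given beliefs about the other side.
Firm A plays Launch late: E[Launch late] = 3/4·(14) + 1/4·(14) = 14; E[Launch early] = 13. Best-responding. ✓
Firm B (product quality low-quality), facing Launch late: Launch early gives 3, Launch late gives 2. Proposed Launch early is best. ✓
Firm B (product quality high-quality), facing Launch late: Launch early gives 12, Launch late gives 1. Proposed Launch early is best. ✓

Yes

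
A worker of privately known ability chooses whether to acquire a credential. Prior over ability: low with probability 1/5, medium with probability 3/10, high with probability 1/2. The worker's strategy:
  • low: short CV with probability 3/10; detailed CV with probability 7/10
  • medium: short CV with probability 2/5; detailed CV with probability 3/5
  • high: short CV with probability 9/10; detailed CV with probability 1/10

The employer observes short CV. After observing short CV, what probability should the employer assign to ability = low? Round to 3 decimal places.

0.095

P(short CV) = (1/5)·(3/10) + (3/10)·(2/5) + (1/2)·(9/10) = 63/100
P(low | short CV) = ((1/5)·(3/10)) / (63/100) = (3/50) / (63/100) = 2/21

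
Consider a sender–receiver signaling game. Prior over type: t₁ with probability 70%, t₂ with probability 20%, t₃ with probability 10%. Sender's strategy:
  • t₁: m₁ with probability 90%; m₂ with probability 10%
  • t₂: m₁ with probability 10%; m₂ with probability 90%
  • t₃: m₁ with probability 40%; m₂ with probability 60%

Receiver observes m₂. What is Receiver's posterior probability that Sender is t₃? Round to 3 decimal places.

0.194

P(m₂) = 0.7·0.1 + 0.2·0.9 + 0.1·0.6 = 0.31
P(t₃ | m₂) = (0.1·0.6) / 0.31 = 0.06 / 0.31 = 0.193548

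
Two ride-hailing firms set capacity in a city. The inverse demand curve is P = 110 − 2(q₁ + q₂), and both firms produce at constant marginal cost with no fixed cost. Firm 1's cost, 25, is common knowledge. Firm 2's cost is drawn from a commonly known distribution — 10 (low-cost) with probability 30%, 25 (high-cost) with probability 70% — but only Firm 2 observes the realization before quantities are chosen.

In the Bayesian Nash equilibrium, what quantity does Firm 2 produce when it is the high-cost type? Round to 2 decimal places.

Type-c best response for Firm 2: q₂(c) = (110 − c)/4 − q₁/2.
Firm 1 maximizes expected profit; its first-order condition is 110 − 4q₁ − 2E[q₂] − 25 = 0.
Substituting E[q₂] and solving: E[c₂] = 20.5, so q₁ = (110 − 2·25 + 20.5)/6 = 13.4167.
q₂(high-cost) = (110 − 25 − 2·13.4167)/4 = 14.5417.

14.54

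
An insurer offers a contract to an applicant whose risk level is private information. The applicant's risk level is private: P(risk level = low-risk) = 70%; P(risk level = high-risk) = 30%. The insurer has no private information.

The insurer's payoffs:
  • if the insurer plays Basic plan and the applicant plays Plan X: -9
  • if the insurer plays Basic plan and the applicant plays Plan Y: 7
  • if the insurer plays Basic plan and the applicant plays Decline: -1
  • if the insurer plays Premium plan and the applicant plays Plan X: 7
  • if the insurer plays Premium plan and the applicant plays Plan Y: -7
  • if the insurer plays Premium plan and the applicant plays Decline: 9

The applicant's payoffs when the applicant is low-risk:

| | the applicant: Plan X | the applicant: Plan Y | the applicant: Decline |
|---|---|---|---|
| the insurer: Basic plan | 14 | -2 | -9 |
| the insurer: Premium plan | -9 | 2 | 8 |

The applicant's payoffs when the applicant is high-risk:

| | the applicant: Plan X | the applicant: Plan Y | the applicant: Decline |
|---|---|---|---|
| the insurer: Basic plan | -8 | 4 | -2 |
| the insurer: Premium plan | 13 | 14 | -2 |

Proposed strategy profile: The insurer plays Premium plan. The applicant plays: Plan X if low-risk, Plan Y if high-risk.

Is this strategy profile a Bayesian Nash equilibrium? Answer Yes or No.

No

A profile is a BNE iff every type of every player is best-responding given beliefs about the other side.
The insurer plays Premium plan: E[Premium plan] = 0.7·(7) + 0.3·(-7) = 2.8; E[Basic plan] = -4.2. Best-responding. ✓
The applicant (risk level low-risk), facing Premium plan: Plan X gives -9, Plan Y gives 2, Decline gives 8. Proposed Plan X is not best — profitable deviation exists. ✗
The applicant (risk level high-risk), facing Premium plan: Plan X gives 13, Plan Y gives 14, Decline gives -2. Proposed Plan Y is best. ✓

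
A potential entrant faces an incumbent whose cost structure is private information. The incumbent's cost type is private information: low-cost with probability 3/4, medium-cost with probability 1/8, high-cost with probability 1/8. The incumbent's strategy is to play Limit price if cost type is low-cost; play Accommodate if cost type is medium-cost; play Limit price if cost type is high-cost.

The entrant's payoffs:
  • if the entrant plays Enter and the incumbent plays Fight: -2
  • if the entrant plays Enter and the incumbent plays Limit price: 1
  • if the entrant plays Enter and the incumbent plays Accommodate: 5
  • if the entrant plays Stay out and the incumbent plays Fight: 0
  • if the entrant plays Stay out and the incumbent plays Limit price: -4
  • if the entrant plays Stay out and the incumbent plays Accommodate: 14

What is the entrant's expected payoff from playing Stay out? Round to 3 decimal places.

-1.750

E[Stay out] = 3/4·(-4) + 1/8·14 + 1/8·(-4) = (-3) + 7/4 + (-1/2) = -7/4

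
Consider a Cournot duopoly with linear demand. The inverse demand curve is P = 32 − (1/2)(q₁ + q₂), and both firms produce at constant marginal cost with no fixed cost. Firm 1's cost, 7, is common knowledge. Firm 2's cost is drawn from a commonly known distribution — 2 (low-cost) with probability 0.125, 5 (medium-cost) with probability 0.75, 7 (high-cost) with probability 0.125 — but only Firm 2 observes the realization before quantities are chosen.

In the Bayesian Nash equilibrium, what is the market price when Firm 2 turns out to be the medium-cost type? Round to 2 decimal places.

14.69

Each type of Firm 2 best-responds to q₁; Firm 1 best-responds to the expected q₂ over Firm 2's types.
Firm 2 with cost c maximizes (32 − (1/2)(q₁+q₂) − c)·q₂, giving q₂(c) = (32 − c − (1/2)q₁).
E[c₂] = 0.125·2 + 0.75·5 + 0.125·7 = 4.875
Firm 1's FOC against E[q₂] yields q₁ = (32 − 2·7 + E[c₂])/(3/2) = (32 − 14 + 4.875)/(3/2) = 15.25.
q₂(medium-cost) = 19.375, so P = 32 − (1/2)·(15.25 + 19.375) = 14.6875.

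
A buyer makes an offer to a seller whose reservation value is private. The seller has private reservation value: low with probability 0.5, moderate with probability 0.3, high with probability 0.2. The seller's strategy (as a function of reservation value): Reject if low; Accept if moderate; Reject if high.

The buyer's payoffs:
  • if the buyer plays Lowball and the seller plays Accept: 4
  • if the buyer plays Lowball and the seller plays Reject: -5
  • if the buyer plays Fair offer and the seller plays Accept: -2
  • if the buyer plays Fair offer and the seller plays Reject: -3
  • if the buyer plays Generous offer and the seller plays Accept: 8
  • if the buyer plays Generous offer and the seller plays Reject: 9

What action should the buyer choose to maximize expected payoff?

Generous offer

E[Lowball] = 0.5·(-5) + 0.3·(4) + 0.2·(-5) = -2.3
E[Fair offer] = 0.5·(-3) + 0.3·(-2) + 0.2·(-3) = -2.7
E[Generous offer] = 0.5·(9) + 0.3·(8) + 0.2·(9) = 8.7
Best response: Generous offer (8.7 is the largest).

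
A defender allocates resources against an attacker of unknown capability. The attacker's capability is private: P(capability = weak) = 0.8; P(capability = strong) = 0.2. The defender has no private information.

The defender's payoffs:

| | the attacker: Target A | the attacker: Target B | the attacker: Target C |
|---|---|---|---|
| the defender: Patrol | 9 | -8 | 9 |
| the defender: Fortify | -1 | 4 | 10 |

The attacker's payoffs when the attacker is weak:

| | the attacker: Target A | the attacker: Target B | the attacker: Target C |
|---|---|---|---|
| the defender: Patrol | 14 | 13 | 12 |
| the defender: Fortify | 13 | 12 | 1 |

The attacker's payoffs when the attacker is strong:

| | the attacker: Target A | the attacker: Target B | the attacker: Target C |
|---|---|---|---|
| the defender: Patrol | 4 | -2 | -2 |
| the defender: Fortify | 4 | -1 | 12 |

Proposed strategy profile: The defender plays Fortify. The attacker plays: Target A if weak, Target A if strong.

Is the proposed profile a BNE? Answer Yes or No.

No

The defender plays Fortify: E[Fortify] = 0.8·(-1) + 0.2·(-1) = -1; E[Patrol] = 9. Not best-responding. ✗
The attacker (capability weak), facing Fortify: Target A gives 13, Target B gives 12, Target C gives 1. Proposed Target A is best. ✓
The attacker (capability strong), facing Fortify: Target A gives 4, Target B gives -1, Target C gives 12. Proposed Target A is not best — profitable deviation exists. ✗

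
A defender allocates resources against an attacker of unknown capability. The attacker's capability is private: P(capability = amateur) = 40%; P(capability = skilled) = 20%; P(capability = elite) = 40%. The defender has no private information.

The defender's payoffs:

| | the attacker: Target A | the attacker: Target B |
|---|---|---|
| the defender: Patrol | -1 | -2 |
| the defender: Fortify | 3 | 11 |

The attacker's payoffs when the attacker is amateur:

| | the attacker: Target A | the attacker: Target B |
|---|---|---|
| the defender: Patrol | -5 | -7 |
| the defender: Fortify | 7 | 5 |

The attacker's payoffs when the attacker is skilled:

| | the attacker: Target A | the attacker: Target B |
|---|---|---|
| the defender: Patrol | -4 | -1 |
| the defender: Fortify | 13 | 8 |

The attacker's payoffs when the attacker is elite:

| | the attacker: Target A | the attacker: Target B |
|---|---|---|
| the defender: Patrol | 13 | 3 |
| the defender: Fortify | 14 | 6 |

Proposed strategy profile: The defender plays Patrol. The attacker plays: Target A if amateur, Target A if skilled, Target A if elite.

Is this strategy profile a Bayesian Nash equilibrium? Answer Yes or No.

The defender plays Patrol: E[Patrol] = 0.4·(-1) + 0.2·(-1) + 0.4·(-1) = -1; E[Fortify] = 3. Not best-responding. ✗
The attacker (capability amateur), facing Patrol: Target A gives -5, Target B gives -7. Proposed Target A is best. ✓
The attacker (capability skilled), facing Patrol: Target A gives -4, Target B gives -1. Proposed Target A is not best — profitable deviation exists. ✗
The attacker (capability elite), facing Patrol: Target A gives 13, Target B gives 3. Proposed Target A is best. ✓

No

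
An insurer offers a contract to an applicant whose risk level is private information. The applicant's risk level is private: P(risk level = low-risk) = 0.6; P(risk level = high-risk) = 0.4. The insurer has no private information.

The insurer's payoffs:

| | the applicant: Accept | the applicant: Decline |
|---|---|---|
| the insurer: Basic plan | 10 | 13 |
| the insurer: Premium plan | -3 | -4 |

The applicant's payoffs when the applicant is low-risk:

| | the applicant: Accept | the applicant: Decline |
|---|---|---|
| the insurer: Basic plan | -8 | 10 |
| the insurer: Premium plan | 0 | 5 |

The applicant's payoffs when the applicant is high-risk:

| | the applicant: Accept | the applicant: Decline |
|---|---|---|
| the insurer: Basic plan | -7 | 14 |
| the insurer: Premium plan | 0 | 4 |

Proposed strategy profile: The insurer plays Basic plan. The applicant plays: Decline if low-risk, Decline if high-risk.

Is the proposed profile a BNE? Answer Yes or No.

Yes

A profile is a BNE iff every type of every player is best-responding given beliefs about the other side.
The insurer plays Basic plan: E[Basic plan] = 0.6·(13) + 0.4·(13) = 13; E[Premium plan] = -4. Best-responding. ✓
The applicant (risk level low-risk), facing Basic plan: Accept gives -8, Decline gives 10. Proposed Decline is best. ✓
The applicant (risk level high-risk), facing Basic plan: Accept gives -7, Decline gives 14. Proposed Decline is best. ✓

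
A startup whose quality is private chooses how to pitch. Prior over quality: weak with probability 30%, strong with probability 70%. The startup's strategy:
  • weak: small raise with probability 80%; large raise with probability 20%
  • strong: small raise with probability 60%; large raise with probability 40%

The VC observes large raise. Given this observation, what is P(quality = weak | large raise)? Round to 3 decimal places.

P(large raise) = 0.3·0.2 + 0.7·0.4 = 0.34
P(weak | large raise) = (0.3·0.2) / 0.34 = 0.06 / 0.34 = 0.176471

0.176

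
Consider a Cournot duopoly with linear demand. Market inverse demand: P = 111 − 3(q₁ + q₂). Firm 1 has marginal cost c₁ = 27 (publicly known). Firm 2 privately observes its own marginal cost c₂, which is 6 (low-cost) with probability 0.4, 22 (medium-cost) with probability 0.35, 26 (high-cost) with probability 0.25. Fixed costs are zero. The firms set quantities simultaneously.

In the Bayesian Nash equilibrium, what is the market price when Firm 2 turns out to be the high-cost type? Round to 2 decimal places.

Type-c best response for Firm 2: q₂(c) = (111 − c)/6 − q₁/2.
Firm 1 maximizes expected profit; its first-order condition is 111 − 6q₁ − 3E[q₂] − 27 = 0.
Substituting E[q₂] and solving: E[c₂] = 16.6, so q₁ = (111 − 2·27 + 16.6)/9 = 8.17778.
q₂(high-cost) = 10.0778, so P = 111 − 3·(8.17778 + 10.0778) = 56.2333.

56.23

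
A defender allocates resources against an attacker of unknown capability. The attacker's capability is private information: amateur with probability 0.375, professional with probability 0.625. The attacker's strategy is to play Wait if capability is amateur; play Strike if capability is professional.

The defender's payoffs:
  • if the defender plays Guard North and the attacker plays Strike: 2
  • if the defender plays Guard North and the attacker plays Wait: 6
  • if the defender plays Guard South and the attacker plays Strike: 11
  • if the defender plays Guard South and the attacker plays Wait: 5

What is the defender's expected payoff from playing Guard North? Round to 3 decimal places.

3.500

E[Guard North] = 0.375·6 + 0.625·2 = 2.25 + 1.25 = 3.5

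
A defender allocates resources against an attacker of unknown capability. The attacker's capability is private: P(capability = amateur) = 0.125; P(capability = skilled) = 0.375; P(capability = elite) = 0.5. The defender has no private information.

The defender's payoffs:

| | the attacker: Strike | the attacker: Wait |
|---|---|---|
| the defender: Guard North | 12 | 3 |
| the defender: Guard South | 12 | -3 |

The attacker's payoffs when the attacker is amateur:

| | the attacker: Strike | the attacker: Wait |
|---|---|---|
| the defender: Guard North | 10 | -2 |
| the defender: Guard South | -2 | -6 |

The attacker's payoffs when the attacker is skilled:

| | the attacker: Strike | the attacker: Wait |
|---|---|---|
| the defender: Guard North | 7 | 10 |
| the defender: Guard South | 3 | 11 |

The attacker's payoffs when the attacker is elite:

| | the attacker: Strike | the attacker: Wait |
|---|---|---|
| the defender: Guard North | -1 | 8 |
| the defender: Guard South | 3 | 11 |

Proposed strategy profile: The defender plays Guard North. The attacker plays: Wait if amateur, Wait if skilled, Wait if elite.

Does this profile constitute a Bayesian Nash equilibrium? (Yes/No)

A profile is a BNE iff every type of every player is best-responding given beliefs about the other side.
The defender plays Guard North: E[Guard North] = 0.125·(3) + 0.375·(3) + 0.5·(3) = 3; E[Guard South] = -3. Best-responding. ✓
The attacker (capability amateur), facing Guard North: Strike gives 10, Wait gives -2. Proposed Wait is not best — profitable deviation exists. ✗
The attacker (capability skilled), facing Guard North: Strike gives 7, Wait gives 10. Proposed Wait is best. ✓
The attacker (capability elite), facing Guard North: Strike gives -1, Wait gives 8. Proposed Wait is best. ✓

No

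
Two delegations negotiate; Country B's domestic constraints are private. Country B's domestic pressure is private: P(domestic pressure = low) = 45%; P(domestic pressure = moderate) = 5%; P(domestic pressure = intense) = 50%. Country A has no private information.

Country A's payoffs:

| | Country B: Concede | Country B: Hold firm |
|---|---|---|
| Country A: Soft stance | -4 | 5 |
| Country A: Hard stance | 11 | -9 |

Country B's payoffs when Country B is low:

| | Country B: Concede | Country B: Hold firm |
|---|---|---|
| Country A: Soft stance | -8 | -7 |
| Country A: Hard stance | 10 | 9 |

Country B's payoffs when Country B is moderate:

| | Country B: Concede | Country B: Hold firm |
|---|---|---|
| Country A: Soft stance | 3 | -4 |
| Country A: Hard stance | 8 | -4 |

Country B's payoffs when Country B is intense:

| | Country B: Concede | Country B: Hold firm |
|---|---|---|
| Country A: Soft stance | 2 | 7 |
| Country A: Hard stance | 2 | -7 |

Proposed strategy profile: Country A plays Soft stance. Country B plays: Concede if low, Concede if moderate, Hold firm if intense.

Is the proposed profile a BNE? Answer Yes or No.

No

A profile is a BNE iff every type of every player is best-responding given beliefs about the other side.
Country A plays Soft stance: E[Soft stance] = 0.45·(-4) + 0.05·(-4) + 0.5·(5) = 0.5; E[Hard stance] = 1. Not best-responding. ✗
Country B (domestic pressure low), facing Soft stance: Concede gives -8, Hold firm gives -7. Proposed Concede is not best — profitable deviation exists. ✗
Country B (domestic pressure moderate), facing Soft stance: Concede gives 3, Hold firm gives -4. Proposed Concede is best. ✓
Country B (domestic pressure intense), facing Soft stance: Concede gives 2, Hold firm gives 7. Proposed Hold firm is best. ✓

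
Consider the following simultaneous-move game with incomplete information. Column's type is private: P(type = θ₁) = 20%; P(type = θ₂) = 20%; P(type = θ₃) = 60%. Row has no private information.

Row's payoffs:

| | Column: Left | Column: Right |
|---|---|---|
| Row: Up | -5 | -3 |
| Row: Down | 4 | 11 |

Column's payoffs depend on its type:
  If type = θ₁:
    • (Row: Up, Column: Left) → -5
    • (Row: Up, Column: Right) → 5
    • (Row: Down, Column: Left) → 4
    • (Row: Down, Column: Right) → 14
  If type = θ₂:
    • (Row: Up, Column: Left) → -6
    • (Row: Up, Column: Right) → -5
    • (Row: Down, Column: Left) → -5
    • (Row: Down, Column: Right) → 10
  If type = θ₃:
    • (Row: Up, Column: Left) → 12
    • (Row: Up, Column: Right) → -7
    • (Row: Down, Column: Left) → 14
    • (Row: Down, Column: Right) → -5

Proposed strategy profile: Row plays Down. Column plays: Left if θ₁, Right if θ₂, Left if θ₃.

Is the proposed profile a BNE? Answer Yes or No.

A profile is a BNE iff every type of every player is best-responding given beliefs about the other side.
Row plays Down: E[Down] = 0.2·(4) + 0.2·(11) + 0.6·(4) = 5.4; E[Up] = -4.6. Best-responding. ✓
Column (type θ₁), facing Down: Left gives 4, Right gives 14. Proposed Left is not best — profitable deviation exists. ✗
Column (type θ₂), facing Down: Left gives -5, Right gives 10. Proposed Right is best. ✓
Column (type θ₃), facing Down: Left gives 14, Right gives -5. Proposed Left is best. ✓

No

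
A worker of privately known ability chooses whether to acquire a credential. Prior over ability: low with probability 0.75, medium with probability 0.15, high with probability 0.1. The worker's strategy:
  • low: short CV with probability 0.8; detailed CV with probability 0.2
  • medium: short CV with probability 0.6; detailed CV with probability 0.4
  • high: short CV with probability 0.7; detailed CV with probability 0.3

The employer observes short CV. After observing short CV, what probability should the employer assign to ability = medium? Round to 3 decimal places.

0.118

P(short CV) = 0.75·0.8 + 0.15·0.6 + 0.1·0.7 = 0.76
P(medium | short CV) = (0.15·0.6) / 0.76 = 0.09 / 0.76 = 0.118421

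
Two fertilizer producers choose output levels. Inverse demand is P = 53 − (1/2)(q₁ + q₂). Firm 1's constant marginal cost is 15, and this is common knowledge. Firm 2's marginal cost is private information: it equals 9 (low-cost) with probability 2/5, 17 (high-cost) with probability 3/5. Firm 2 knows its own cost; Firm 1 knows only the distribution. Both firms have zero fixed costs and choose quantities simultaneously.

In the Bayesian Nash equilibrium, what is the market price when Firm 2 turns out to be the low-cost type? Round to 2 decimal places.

Type-c best response for Firm 2: q₂(c) = (53 − c) − q₁/2.
Firm 1 maximizes expected profit; its first-order condition is 53 − q₁ − (1/2)E[q₂] − 15 = 0.
Substituting E[q₂] and solving: E[c₂] = 13.8, so q₁ = (53 − 2·15 + 13.8)/(3/2) = 24.5333.
q₂(low-cost) = 31.7333, so P = 53 − (1/2)·(24.5333 + 31.7333) = 24.8667.

24.87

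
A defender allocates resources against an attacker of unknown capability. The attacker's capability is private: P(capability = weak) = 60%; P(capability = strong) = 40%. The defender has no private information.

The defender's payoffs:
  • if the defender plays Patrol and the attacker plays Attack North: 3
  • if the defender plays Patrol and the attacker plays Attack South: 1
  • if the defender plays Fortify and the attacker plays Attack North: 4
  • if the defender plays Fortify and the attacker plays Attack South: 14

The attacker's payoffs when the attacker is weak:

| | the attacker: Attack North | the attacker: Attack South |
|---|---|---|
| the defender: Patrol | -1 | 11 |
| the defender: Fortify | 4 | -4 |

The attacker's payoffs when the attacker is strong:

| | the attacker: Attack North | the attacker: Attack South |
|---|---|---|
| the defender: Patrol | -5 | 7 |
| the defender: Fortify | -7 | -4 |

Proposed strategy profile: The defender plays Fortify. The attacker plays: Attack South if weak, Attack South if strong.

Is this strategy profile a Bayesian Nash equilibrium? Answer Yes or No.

No

The defender plays Fortify: E[Fortify] = 0.6·(14) + 0.4·(14) = 14; E[Patrol] = 1. Best-responding. ✓
The attacker (capability weak), facing Fortify: Attack North gives 4, Attack South gives -4. Proposed Attack South is not best — profitable deviation exists. ✗
The attacker (capability strong), facing Fortify: Attack North gives -7, Attack South gives -4. Proposed Attack South is best. ✓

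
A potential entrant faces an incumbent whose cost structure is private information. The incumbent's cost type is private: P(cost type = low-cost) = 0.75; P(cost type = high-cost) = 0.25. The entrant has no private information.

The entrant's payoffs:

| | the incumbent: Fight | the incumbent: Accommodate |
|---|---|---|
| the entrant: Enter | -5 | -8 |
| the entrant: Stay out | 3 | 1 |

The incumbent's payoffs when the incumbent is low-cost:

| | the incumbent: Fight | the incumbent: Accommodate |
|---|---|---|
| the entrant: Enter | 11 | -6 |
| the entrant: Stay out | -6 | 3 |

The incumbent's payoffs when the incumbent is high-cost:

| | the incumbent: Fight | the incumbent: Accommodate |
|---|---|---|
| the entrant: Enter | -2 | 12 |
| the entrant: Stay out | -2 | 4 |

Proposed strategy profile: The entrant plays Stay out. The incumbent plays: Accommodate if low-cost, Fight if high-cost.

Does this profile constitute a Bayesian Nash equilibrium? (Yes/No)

No

The entrant plays Stay out: E[Stay out] = 0.75·(1) + 0.25·(3) = 1.5; E[Enter] = -7.25. Best-responding. ✓
The incumbent (cost type low-cost), facing Stay out: Fight gives -6, Accommodate gives 3. Proposed Accommodate is best. ✓
The incumbent (cost type high-cost), facing Stay out: Fight gives -2, Accommodate gives 4. Proposed Fight is not best — profitable deviation exists. ✗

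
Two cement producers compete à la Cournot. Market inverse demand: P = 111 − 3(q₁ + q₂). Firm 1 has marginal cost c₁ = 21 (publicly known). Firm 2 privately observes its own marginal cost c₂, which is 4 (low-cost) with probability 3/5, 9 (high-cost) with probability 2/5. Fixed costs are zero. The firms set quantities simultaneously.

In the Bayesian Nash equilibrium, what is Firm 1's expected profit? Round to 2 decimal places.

208.33

Type-c best response for Firm 2: q₂(c) = (111 − c)/6 − q₁/2.
Firm 1 maximizes expected profit; its first-order condition is 111 − 6q₁ − 3E[q₂] − 21 = 0.
Substituting E[q₂] and solving: E[c₂] = 6, so q₁ = (111 − 2·21 + 6)/9 = 8.33333.
E[P] = 111 − 3·(q₁ + E[q₂]) = 46; Firm 1's expected profit = (E[P] − 21)·q₁ = (46 − 21)·8.33333 = 208.333.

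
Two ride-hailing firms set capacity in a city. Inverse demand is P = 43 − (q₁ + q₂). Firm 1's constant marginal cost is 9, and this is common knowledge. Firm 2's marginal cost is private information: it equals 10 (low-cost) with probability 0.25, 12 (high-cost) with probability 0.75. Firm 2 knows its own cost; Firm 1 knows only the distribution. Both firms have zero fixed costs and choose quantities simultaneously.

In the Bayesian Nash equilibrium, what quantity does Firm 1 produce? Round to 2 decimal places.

Firm 2 with cost c maximizes (43 − (q₁+q₂) − c)·q₂, giving q₂(c) = (43 − c − q₁)/2.
E[c₂] = 0.25·10 + 0.75·12 = 11.5
Firm 1's FOC against E[q₂] yields q₁ = (43 − 2·9 + E[c₂])/3 = (43 − 18 + 11.5)/3 = 12.1667.

12.17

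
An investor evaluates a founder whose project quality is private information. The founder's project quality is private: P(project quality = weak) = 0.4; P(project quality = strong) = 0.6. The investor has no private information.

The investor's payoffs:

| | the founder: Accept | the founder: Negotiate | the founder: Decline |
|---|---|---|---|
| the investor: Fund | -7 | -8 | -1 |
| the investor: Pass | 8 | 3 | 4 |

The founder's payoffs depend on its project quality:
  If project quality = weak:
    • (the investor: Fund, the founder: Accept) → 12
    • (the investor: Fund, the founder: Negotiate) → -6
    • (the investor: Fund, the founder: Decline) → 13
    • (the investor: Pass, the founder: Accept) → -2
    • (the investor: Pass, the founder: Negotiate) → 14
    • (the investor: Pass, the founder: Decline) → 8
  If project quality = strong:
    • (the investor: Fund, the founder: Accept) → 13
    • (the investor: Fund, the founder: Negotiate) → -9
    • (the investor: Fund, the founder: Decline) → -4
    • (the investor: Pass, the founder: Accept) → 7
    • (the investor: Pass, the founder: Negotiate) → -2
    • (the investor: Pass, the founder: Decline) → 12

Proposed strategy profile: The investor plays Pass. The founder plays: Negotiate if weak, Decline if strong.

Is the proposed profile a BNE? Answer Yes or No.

A profile is a BNE iff every type of every player is best-responding given beliefs about the other side.
The investor plays Pass: E[Pass] = 0.4·(3) + 0.6·(4) = 3.6; E[Fund] = -3.8. Best-responding. ✓
The founder (project quality weak), facing Pass: Accept gives -2, Negotiate gives 14, Decline gives 8. Proposed Negotiate is best. ✓
The founder (project quality strong), facing Pass: Accept gives 7, Negotiate gives -2, Decline gives 12. Proposed Decline is best. ✓

Yes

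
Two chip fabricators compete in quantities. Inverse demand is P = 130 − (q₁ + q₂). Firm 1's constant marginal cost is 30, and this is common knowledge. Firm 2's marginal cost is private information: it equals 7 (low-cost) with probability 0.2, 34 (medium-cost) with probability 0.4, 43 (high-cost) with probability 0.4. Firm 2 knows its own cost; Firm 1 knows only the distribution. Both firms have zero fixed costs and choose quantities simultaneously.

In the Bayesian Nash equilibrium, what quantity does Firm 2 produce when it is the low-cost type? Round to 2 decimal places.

44.47

Each type of Firm 2 best-responds to q₁; Firm 1 best-responds to the expected q₂ over Firm 2's types.
Firm 2 with cost c maximizes (130 − (q₁+q₂) − c)·q₂, giving q₂(c) = (130 − c − q₁)/2.
E[c₂] = 0.2·7 + 0.4·34 + 0.4·43 = 32.2
Firm 1's FOC against E[q₂] yields q₁ = (130 − 2·30 + E[c₂])/3 = (130 − 60 + 32.2)/3 = 34.0667.
q₂(low-cost) = (130 − 7 − 34.0667)/2 = 44.4667.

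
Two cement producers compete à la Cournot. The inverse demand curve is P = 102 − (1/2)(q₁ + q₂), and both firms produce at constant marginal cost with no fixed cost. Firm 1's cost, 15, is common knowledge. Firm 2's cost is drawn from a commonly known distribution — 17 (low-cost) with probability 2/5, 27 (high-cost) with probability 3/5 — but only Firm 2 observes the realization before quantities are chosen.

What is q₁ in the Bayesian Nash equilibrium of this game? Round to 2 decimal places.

63.33

Firm 2 with cost c maximizes (102 − (1/2)(q₁+q₂) − c)·q₂, giving q₂(c) = (102 − c − (1/2)q₁).
E[c₂] = 2/5·17 + 3/5·27 = 23
Firm 1's FOC against E[q₂] yields q₁ = (102 − 2·15 + E[c₂])/(3/2) = (102 − 30 + 23)/(3/2) = 63.3333.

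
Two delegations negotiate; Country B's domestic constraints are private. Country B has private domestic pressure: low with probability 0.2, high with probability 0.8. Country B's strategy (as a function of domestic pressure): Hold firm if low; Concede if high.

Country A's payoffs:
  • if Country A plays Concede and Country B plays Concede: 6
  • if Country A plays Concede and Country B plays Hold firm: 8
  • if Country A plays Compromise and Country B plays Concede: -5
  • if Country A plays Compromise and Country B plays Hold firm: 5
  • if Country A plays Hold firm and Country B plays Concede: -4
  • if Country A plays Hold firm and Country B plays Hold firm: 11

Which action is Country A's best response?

Concede

E[Concede] = 0.2·(8) + 0.8·(6) = 6.4
E[Compromise] = 0.2·(5) + 0.8·(-5) = -3
E[Hold firm] = 0.2·(11) + 0.8·(-4) = -1
Best response: Concede (6.4 is the largest).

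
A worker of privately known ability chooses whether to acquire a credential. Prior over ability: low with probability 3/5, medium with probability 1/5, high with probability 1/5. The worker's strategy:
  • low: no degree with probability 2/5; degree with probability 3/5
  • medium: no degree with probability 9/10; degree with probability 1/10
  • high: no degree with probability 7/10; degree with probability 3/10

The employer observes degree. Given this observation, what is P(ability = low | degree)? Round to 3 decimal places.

0.818

P(degree) = (3/5)·(3/5) + (1/5)·(1/10) + (1/5)·(3/10) = 11/25
P(low | degree) = ((3/5)·(3/5)) / (11/25) = (9/25) / (11/25) = 9/11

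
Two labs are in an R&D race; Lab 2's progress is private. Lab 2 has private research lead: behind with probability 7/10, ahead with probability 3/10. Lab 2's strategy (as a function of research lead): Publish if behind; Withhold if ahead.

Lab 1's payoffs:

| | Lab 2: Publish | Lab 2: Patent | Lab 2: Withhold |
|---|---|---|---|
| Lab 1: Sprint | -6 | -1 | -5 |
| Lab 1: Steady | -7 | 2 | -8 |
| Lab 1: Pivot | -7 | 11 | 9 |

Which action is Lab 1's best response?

Pivot

E[Sprint] = 7/10·(-6) + 3/10·(-5) = -57/10
E[Steady] = 7/10·(-7) + 3/10·(-8) = -73/10
E[Pivot] = 7/10·(-7) + 3/10·(9) = -11/5
Best response: Pivot (-11/5 is the largest).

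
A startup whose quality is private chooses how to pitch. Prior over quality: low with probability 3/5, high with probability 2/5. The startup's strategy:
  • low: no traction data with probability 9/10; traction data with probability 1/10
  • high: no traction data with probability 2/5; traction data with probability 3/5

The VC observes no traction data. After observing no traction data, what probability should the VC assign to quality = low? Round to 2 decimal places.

0.77

P(no traction data) = (3/5)·(9/10) + (2/5)·(2/5) = 7/10
P(low | no traction data) = ((3/5)·(9/10)) / (7/10) = (27/50) / (7/10) = 27/35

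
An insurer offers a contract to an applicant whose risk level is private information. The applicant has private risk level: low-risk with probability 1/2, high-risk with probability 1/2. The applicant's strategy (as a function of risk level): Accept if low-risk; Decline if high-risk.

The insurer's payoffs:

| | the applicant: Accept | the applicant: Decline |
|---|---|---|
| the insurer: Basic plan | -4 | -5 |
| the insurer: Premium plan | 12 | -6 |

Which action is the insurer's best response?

Premium plan

E[Basic plan] = 1/2·(-4) + 1/2·(-5) = -9/2
E[Premium plan] = 1/2·(12) + 1/2·(-6) = 3
Best response: Premium plan (3 is the largest).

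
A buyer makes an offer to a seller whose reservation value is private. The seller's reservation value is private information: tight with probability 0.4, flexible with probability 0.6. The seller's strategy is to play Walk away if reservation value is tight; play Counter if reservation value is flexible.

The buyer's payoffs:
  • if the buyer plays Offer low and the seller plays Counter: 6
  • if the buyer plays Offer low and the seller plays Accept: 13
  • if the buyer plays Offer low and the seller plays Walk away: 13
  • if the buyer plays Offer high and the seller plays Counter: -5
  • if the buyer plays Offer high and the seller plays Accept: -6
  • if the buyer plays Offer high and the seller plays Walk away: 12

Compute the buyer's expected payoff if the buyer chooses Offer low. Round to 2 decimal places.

8.80

E[Offer low] = 0.4·13 + 0.6·6 = 5.2 + 3.6 = 8.8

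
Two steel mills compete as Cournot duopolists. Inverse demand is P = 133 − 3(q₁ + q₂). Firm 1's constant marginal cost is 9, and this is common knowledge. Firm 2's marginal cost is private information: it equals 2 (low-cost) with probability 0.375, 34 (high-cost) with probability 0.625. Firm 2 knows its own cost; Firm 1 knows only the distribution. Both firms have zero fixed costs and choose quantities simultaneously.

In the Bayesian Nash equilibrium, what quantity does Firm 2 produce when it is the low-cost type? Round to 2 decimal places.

Type-c best response for Firm 2: q₂(c) = (133 − c)/6 − q₁/2.
Firm 1 maximizes expected profit; its first-order condition is 133 − 6q₁ − 3E[q₂] − 9 = 0.
Substituting E[q₂] and solving: E[c₂] = 22, so q₁ = (133 − 2·9 + 22)/9 = 15.2222.
q₂(low-cost) = (133 − 2 − 3·15.2222)/6 = 14.2222.

14.22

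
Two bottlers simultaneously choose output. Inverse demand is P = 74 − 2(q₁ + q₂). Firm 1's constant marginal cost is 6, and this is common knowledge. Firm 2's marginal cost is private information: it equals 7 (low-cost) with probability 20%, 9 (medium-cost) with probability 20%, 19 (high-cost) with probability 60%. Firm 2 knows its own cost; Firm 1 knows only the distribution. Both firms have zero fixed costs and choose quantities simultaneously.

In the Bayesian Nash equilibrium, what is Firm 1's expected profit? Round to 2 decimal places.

Type-c best response for Firm 2: q₂(c) = (74 − c)/4 − q₁/2.
Firm 1 maximizes expected profit; its first-order condition is 74 − 4q₁ − 2E[q₂] − 6 = 0.
Substituting E[q₂] and solving: E[c₂] = 14.6, so q₁ = (74 − 2·6 + 14.6)/6 = 12.7667.
E[P] = 74 − 2·(q₁ + E[q₂]) = 31.5333; Firm 1's expected profit = (E[P] − 6)·q₁ = (31.5333 − 6)·12.7667 = 325.976.

325.98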